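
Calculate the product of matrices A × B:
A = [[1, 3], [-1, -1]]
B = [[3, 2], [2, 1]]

Matrix multiplication:
C[0][0] = 1×3 + 3×2 = 9
C[0][1] = 1×2 + 3×1 = 5
C[1][0] = -1×3 + -1×2 = -5
C[1][1] = -1×2 + -1×1 = -3
Result: [[9, 5], [-5, -3]]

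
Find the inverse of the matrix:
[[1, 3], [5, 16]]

For [[a,b],[c,d]], inverse = (1/det)·[[d,-b],[-c,a]]
det = (1)(16) - (3)(5) = 16 - 15 = 1
Inverse = [[16, -3], [-5, 1]]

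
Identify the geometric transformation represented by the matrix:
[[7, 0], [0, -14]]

This matrix represents: non-uniform scaling by sx = 7, sy = -14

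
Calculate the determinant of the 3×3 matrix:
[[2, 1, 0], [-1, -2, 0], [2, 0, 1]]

Expansion along first row:
det = 2·det([[-2,0],[0,1]]) - 1·det([[-1,0],[2,1]]) + 0·det([[-1,-2],[2,0]])
    = 2·(-2·1 - 0·0) - 1·(-1·1 - 0·2) + 0·(-1·0 - -2·2)
    = 2·-2 - 1·-1 + 0·4
    = -4 + 1 + 0 = -3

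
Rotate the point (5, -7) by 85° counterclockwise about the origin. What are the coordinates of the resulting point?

Rotation matrix for 85°: [[cos 85°, -sin 85°], [sin 85°, cos 85°]] ≈ [[0.087156, -0.996195], [0.996195, 0.087156]]
[[0.087156, -0.996195], [0.996195, 0.087156]] × [5, -7]ᵀ ≈ [7.4091, 4.3709]ᵀ
Result: (7.4091, 4.3709)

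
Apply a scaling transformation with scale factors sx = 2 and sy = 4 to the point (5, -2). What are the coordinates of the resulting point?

Scaling matrix:
[[2, 0], [0, 4]]
Result: (5 × 2, -2 × 4) = (10, -8)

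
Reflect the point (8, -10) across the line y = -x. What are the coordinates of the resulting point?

Reflection across line y = -x: (8, -10) → (10, -8)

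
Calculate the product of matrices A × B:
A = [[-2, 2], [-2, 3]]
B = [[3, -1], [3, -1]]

Matrix multiplication:
C[0][0] = -2×3 + 2×3 = 0
C[0][1] = -2×-1 + 2×-1 = 0
C[1][0] = -2×3 + 3×3 = 3
C[1][1] = -2×-1 + 3×-1 = -1
Result: [[0, 0], [3, -1]]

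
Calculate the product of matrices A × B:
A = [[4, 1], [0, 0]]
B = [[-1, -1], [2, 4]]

Matrix multiplication:
C[0][0] = 4×-1 + 1×2 = -2
C[0][1] = 4×-1 + 1×4 = 0
C[1][0] = 0×-1 + 0×2 = 0
C[1][1] = 0×-1 + 0×4 = 0
Result: [[-2, 0], [0, 0]]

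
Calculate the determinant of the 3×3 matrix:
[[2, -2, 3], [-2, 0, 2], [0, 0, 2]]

Expansion along first row:
det = 2·det([[0,2],[0,2]]) - -2·det([[-2,2],[0,2]]) + 3·det([[-2,0],[0,0]])
    = 2·(0·2 - 2·0) - -2·(-2·2 - 2·0) + 3·(-2·0 - 0·0)
    = 2·0 - -2·-4 + 3·0
    = 0 + -8 + 0 = -8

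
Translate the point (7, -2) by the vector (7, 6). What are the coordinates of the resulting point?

Translation by (7, 6) (homogeneous matrix [[1, 0, 7], [0, 1, 6], [0, 0, 1]]):
x' = 7 + 7 = 14
y' = -2 + 6 = 4
Result: (14, 4)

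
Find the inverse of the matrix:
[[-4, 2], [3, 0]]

For [[a,b],[c,d]], inverse = (1/det)·[[d,-b],[-c,a]]
det = (-4)(0) - (2)(3) = 0 - 6 = -6
Inverse = (1/-6)·[[0, -2], [-3, -4]]
= [[0, 1/3], [1/2, 2/3]]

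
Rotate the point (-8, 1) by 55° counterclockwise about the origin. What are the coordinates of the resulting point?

Rotation matrix for 55°: [[cos 55°, -sin 55°], [sin 55°, cos 55°]] ≈ [[0.573576, -0.819152], [0.819152, 0.573576]]
[[0.573576, -0.819152], [0.819152, 0.573576]] × [-8, 1]ᵀ ≈ [-5.4078, -5.9796]ᵀ
Result: (-5.4078, -5.9796)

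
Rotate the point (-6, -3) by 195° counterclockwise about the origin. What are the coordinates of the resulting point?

Rotation matrix for 195°: [[cos 195°, -sin 195°], [sin 195°, cos 195°]] ≈ [[-0.965926, 0.258819], [-0.258819, -0.965926]]
[[-0.965926, 0.258819], [-0.258819, -0.965926]] × [-6, -3]ᵀ ≈ [5.0191, 4.4507]ᵀ
Result: (5.0191, 4.4507)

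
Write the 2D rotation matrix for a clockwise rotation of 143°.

Rotation matrix formula: [[cos θ, -sin θ], [sin θ, cos θ]]
A clockwise rotation by 143° is equivalent to a counterclockwise rotation by -143°.
For θ = -143°:
cos(-143°) = -0.7986
sin(-143°) = -0.6018
Result: [[-0.7986, 0.6018], [-0.6018, -0.7986]]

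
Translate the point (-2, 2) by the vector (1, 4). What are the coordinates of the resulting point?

Translation by (1, 4) (homogeneous matrix [[1, 0, 1], [0, 1, 4], [0, 0, 1]]):
x' = -2 + 1 = -1
y' = 2 + 4 = 6
Result: (-1, 6)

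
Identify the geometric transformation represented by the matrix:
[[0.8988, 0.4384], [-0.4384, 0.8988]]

This matrix represents: rotation by 334° counterclockwise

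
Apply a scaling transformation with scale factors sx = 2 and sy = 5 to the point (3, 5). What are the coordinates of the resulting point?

Scaling matrix:
[[2, 0], [0, 5]]
Result: (3 × 2, 5 × 5) = (6, 25)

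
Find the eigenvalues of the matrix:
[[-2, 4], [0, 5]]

Characteristic equation: det(A - λI) = 0
λ² - (trace)λ + (det) = 0
trace = -2 + 5 = 3, det = (-2)(5) - (4)(0) = -10
λ² - (3)λ + (-10) = 0
λ = (3 ± √((3)² - 4·(-10))) / 2 = (3 ± √49) / 2
Solving: λ = -2, 5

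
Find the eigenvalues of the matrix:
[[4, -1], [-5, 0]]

Characteristic equation: det(A - λI) = 0
λ² - (trace)λ + (det) = 0
trace = 4 + 0 = 4, det = (4)(0) - (-1)(-5) = -5
λ² - (4)λ + (-5) = 0
λ = (4 ± √((4)² - 4·(-5))) / 2 = (4 ± √36) / 2
Solving: λ = -1, 5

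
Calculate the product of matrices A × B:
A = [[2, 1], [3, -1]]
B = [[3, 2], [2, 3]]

Matrix multiplication:
C[0][0] = 2×3 + 1×2 = 8
C[0][1] = 2×2 + 1×3 = 7
C[1][0] = 3×3 + -1×2 = 7
C[1][1] = 3×2 + -1×3 = 3
Result: [[8, 7], [7, 3]]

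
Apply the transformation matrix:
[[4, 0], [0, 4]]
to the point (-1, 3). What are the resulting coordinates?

Matrix multiplication:
[[4, 0], [0, 4]] × [-1, 3]ᵀ
= [(4)(-1) + (0)(3), (0)(-1) + (4)(3)]ᵀ
= [-4, 12]ᵀ
Result: (-4, 12)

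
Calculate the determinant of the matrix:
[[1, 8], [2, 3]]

For a 2×2 matrix [[a, b], [c, d]], det = ad - bc
det = (1)(3) - (8)(2) = 3 - 16 = -13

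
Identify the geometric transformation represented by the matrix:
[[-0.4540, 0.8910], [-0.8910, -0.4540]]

This matrix represents: rotation by 243° counterclockwise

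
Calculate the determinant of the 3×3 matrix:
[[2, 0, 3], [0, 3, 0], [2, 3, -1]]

Expansion along first row:
det = 2·det([[3,0],[3,-1]]) - 0·det([[0,0],[2,-1]]) + 3·det([[0,3],[2,3]])
    = 2·(3·-1 - 0·3) - 0·(0·-1 - 0·2) + 3·(0·3 - 3·2)
    = 2·-3 - 0·0 + 3·-6
    = -6 + 0 + -18 = -24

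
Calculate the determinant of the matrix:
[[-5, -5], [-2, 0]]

For a 2×2 matrix [[a, b], [c, d]], det = ad - bc
det = (-5)(0) - (-5)(-2) = 0 - 10 = -10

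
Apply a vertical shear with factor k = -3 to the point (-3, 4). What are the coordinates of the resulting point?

Shear matrix for vertical shear with factor k = -3:
[[1, 0], [-3, 1]]
Result: (-3, 4) → (-3, 13)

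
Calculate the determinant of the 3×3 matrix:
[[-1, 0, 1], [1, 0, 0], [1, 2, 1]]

Expansion along first row:
det = -1·det([[0,0],[2,1]]) - 0·det([[1,0],[1,1]]) + 1·det([[1,0],[1,2]])
    = -1·(0·1 - 0·2) - 0·(1·1 - 0·1) + 1·(1·2 - 0·1)
    = -1·0 - 0·1 + 1·2
    = 0 + 0 + 2 = 2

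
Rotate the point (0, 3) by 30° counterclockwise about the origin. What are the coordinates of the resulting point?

Rotation matrix for 30°: [[cos 30°, -sin 30°], [sin 30°, cos 30°]] ≈ [[0.866025, -0.500000], [0.500000, 0.866025]]
[[0.866025, -0.500000], [0.500000, 0.866025]] × [0, 3]ᵀ ≈ [-1.5000, 2.5981]ᵀ
Result: (-1.5000, 2.5981)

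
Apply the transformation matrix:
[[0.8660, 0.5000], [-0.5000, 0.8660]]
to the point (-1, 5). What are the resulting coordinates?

Matrix multiplication:
[[0.8660, 0.5000], [-0.5000, 0.8660]] × [-1, 5]ᵀ
= [(0.8660)(-1) + (0.5000)(5), (-0.5000)(-1) + (0.8660)(5)]ᵀ
= [1.6340, 4.8300]ᵀ
Result: (1.6340, 4.8300)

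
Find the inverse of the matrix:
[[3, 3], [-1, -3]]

For [[a,b],[c,d]], inverse = (1/det)·[[d,-b],[-c,a]]
det = (3)(-3) - (3)(-1) = -9 - -3 = -6
Inverse = (1/-6)·[[-3, -3], [1, 3]]
= [[1/2, 1/2], [-1/6, -1/2]]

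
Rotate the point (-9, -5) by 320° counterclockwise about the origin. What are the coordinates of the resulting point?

Rotation matrix for 320°: [[cos 320°, -sin 320°], [sin 320°, cos 320°]] ≈ [[0.766044, 0.642788], [-0.642788, 0.766044]]
[[0.766044, 0.642788], [-0.642788, 0.766044]] × [-9, -5]ᵀ ≈ [-10.1083, 1.9549]ᵀ
Result: (-10.1083, 1.9549)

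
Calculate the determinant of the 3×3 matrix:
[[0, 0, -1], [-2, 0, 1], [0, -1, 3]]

Expansion along first row:
det = 0·det([[0,1],[-1,3]]) - 0·det([[-2,1],[0,3]]) + -1·det([[-2,0],[0,-1]])
    = 0·(0·3 - 1·-1) - 0·(-2·3 - 1·0) + -1·(-2·-1 - 0·0)
    = 0·1 - 0·-6 + -1·2
    = 0 + 0 + -2 = -2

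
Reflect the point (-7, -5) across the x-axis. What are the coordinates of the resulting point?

Reflection across x-axis: (-7, -5) → (-7, 5)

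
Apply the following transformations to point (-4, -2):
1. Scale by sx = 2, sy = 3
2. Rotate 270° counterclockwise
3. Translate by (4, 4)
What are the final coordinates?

Step 1: Scale → (-8, -6)
Step 2: Rotate 270° → (-6, 8)
Step 3: Translate → (-2, 12)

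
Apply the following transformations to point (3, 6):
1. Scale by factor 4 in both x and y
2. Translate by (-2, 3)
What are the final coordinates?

Step 1: Scale (3, 6) by 4 → (12, 24)
Step 2: Translate by (-2, 3) → (10, 27)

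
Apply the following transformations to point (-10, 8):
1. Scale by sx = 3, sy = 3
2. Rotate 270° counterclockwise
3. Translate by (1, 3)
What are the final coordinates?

Step 1: Scale → (-30, 24)
Step 2: Rotate 270° → (24, 30)
Step 3: Translate → (25, 33)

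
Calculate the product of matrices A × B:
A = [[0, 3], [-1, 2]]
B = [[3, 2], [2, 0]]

Matrix multiplication:
C[0][0] = 0×3 + 3×2 = 6
C[0][1] = 0×2 + 3×0 = 0
C[1][0] = -1×3 + 2×2 = 1
C[1][1] = -1×2 + 2×0 = -2
Result: [[6, 0], [1, -2]]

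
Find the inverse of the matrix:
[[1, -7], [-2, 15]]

For [[a,b],[c,d]], inverse = (1/det)·[[d,-b],[-c,a]]
det = (1)(15) - (-7)(-2) = 15 - 14 = 1
Inverse = [[15, 7], [2, 1]]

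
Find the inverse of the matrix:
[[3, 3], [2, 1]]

For [[a,b],[c,d]], inverse = (1/det)·[[d,-b],[-c,a]]
det = (3)(1) - (3)(2) = 3 - 6 = -3
Inverse = (1/-3)·[[1, -3], [-2, 3]]
= [[-1/3, 1], [2/3, -1]]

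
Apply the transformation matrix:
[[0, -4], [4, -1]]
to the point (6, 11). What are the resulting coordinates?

Matrix multiplication:
[[0, -4], [4, -1]] × [6, 11]ᵀ
= [(0)(6) + (-4)(11), (4)(6) + (-1)(11)]ᵀ
= [-44, 13]ᵀ
Result: (-44, 13)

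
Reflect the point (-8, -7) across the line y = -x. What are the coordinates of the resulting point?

Reflection across line y = -x: (-8, -7) → (7, 8)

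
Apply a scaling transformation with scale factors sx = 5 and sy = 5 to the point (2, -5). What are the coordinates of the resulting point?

Scaling matrix:
[[5, 0], [0, 5]]
Result: (2 × 5, -5 × 5) = (10, -25)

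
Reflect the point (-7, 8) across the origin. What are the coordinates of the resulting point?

Reflection across origin: (-7, 8) → (7, -8)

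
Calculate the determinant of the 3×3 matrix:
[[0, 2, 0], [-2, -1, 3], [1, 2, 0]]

Expansion along first row:
det = 0·det([[-1,3],[2,0]]) - 2·det([[-2,3],[1,0]]) + 0·det([[-2,-1],[1,2]])
    = 0·(-1·0 - 3·2) - 2·(-2·0 - 3·1) + 0·(-2·2 - -1·1)
    = 0·-6 - 2·-3 + 0·-3
    = 0 + 6 + 0 = 6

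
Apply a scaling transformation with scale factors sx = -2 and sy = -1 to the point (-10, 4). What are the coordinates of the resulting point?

Scaling matrix:
[[-2, 0], [0, -1]]
Result: (-10 × -2, 4 × -1) = (20, -4)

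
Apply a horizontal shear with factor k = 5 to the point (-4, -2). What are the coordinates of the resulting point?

Shear matrix for horizontal shear with factor k = 5:
[[1, 5], [0, 1]]
Result: (-4, -2) → (-14, -2)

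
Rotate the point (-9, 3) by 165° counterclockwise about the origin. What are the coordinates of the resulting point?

Rotation matrix for 165°: [[cos 165°, -sin 165°], [sin 165°, cos 165°]] ≈ [[-0.965926, -0.258819], [0.258819, -0.965926]]
[[-0.965926, -0.258819], [0.258819, -0.965926]] × [-9, 3]ᵀ ≈ [7.9169, -5.2271]ᵀ
Result: (7.9169, -5.2271)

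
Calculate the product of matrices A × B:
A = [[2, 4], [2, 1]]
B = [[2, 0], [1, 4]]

Matrix multiplication:
C[0][0] = 2×2 + 4×1 = 8
C[0][1] = 2×0 + 4×4 = 16
C[1][0] = 2×2 + 1×1 = 5
C[1][1] = 2×0 + 1×4 = 4
Result: [[8, 16], [5, 4]]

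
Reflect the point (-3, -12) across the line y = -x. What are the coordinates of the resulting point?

Reflection across line y = -x: (-3, -12) → (12, 3)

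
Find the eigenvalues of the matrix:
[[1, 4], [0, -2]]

Characteristic equation: det(A - λI) = 0
λ² - (trace)λ + (det) = 0
trace = 1 + -2 = -1, det = (1)(-2) - (4)(0) = -2
λ² - (-1)λ + (-2) = 0
λ = (-1 ± √((-1)² - 4·(-2))) / 2 = (-1 ± √9) / 2
Solving: λ = -2, 1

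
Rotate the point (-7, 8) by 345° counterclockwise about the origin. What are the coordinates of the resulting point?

Rotation matrix for 345°: [[cos 345°, -sin 345°], [sin 345°, cos 345°]] ≈ [[0.965926, 0.258819], [-0.258819, 0.965926]]
[[0.965926, 0.258819], [-0.258819, 0.965926]] × [-7, 8]ᵀ ≈ [-4.6909, 9.5391]ᵀ
Result: (-4.6909, 9.5391)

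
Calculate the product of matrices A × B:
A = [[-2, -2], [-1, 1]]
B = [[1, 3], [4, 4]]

Matrix multiplication:
C[0][0] = -2×1 + -2×4 = -10
C[0][1] = -2×3 + -2×4 = -14
C[1][0] = -1×1 + 1×4 = 3
C[1][1] = -1×3 + 1×4 = 1
Result: [[-10, -14], [3, 1]]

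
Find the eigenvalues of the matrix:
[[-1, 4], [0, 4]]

Characteristic equation: det(A - λI) = 0
λ² - (trace)λ + (det) = 0
trace = -1 + 4 = 3, det = (-1)(4) - (4)(0) = -4
λ² - (3)λ + (-4) = 0
λ = (3 ± √((3)² - 4·(-4))) / 2 = (3 ± √25) / 2
Solving: λ = -1, 4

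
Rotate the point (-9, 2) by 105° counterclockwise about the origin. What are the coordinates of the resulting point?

Rotation matrix for 105°: [[cos 105°, -sin 105°], [sin 105°, cos 105°]] ≈ [[-0.258819, -0.965926], [0.965926, -0.258819]]
[[-0.258819, -0.965926], [0.965926, -0.258819]] × [-9, 2]ᵀ ≈ [0.3975, -9.2110]ᵀ
Result: (0.3975, -9.2110)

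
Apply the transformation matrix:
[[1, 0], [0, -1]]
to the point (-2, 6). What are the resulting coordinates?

Matrix multiplication:
[[1, 0], [0, -1]] × [-2, 6]ᵀ
= [(1)(-2) + (0)(6), (0)(-2) + (-1)(6)]ᵀ
= [-2, -6]ᵀ
Result: (-2, -6)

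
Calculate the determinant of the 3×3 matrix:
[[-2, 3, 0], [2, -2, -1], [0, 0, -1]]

Expansion along first row:
det = -2·det([[-2,-1],[0,-1]]) - 3·det([[2,-1],[0,-1]]) + 0·det([[2,-2],[0,0]])
    = -2·(-2·-1 - -1·0) - 3·(2·-1 - -1·0) + 0·(2·0 - -2·0)
    = -2·2 - 3·-2 + 0·0
    = -4 + 6 + 0 = 2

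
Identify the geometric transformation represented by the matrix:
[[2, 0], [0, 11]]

This matrix represents: non-uniform scaling by sx = 2, sy = 11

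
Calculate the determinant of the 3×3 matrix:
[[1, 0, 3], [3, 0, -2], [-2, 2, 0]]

Expansion along first row:
det = 1·det([[0,-2],[2,0]]) - 0·det([[3,-2],[-2,0]]) + 3·det([[3,0],[-2,2]])
    = 1·(0·0 - -2·2) - 0·(3·0 - -2·-2) + 3·(3·2 - 0·-2)
    = 1·4 - 0·-4 + 3·6
    = 4 + 0 + 18 = 22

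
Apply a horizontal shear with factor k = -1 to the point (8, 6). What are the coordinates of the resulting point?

Shear matrix for horizontal shear with factor k = -1:
[[1, -1], [0, 1]]
Result: (8, 6) → (2, 6)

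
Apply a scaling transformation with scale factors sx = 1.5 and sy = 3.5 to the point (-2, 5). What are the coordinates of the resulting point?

Scaling matrix:
[[1.50, 0], [0, 3.50]]
Result: (-2 × 1.5, 5 × 3.5) = (-3, 17.5)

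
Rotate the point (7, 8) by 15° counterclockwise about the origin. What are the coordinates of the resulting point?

Rotation matrix for 15°: [[cos 15°, -sin 15°], [sin 15°, cos 15°]] ≈ [[0.965926, -0.258819], [0.258819, 0.965926]]
[[0.965926, -0.258819], [0.258819, 0.965926]] × [7, 8]ᵀ ≈ [4.6909, 9.5391]ᵀ
Result: (4.6909, 9.5391)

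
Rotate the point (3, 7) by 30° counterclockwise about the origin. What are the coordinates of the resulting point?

Rotation matrix for 30°: [[cos 30°, -sin 30°], [sin 30°, cos 30°]] ≈ [[0.866025, -0.500000], [0.500000, 0.866025]]
[[0.866025, -0.500000], [0.500000, 0.866025]] × [3, 7]ᵀ ≈ [-0.9019, 7.5622]ᵀ
Result: (-0.9019, 7.5622)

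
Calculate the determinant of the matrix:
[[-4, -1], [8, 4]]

For a 2×2 matrix [[a, b], [c, d]], det = ad - bc
det = (-4)(4) - (-1)(8) = -16 - -8 = -8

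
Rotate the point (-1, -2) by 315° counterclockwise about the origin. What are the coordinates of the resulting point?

Rotation matrix for 315°: [[cos 315°, -sin 315°], [sin 315°, cos 315°]] ≈ [[0.707107, 0.707107], [-0.707107, 0.707107]]
[[0.707107, 0.707107], [-0.707107, 0.707107]] × [-1, -2]ᵀ ≈ [-2.1213, -0.7071]ᵀ
Result: (-2.1213, -0.7071)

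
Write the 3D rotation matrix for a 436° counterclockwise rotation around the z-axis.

Rotation matrix for counterclockwise 436° around z-axis:
cos(436°) = 0.2419, sin(436°) = 0.9703
Result: [[0.2419, -0.9703, 0], [0.9703, 0.2419, 0], [0, 0, 1]]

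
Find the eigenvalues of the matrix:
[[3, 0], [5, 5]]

Characteristic equation: det(A - λI) = 0
λ² - (trace)λ + (det) = 0
trace = 3 + 5 = 8, det = (3)(5) - (0)(5) = 15
λ² - (8)λ + (15) = 0
λ = (8 ± √((8)² - 4·(15))) / 2 = (8 ± √4) / 2
Solving: λ = 3, 5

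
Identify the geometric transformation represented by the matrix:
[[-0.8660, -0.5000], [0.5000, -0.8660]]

This matrix represents: rotation by 150° counterclockwise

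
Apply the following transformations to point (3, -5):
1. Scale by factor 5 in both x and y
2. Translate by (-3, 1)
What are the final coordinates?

Step 1: Scale (3, -5) by 5 → (15, -25)
Step 2: Translate by (-3, 1) → (12, -24)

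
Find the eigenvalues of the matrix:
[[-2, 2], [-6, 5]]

Characteristic equation: det(A - λI) = 0
λ² - (trace)λ + (det) = 0
trace = -2 + 5 = 3, det = (-2)(5) - (2)(-6) = 2
λ² - (3)λ + (2) = 0
λ = (3 ± √((3)² - 4·(2))) / 2 = (3 ± √1) / 2
Solving: λ = 1, 2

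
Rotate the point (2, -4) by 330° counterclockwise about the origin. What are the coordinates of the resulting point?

Rotation matrix for 330°: [[cos 330°, -sin 330°], [sin 330°, cos 330°]] ≈ [[0.866025, 0.500000], [-0.500000, 0.866025]]
[[0.866025, 0.500000], [-0.500000, 0.866025]] × [2, -4]ᵀ ≈ [-0.2679, -4.4641]ᵀ
Result: (-0.2679, -4.4641)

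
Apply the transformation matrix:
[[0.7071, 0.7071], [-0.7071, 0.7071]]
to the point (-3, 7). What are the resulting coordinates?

Matrix multiplication:
[[0.7071, 0.7071], [-0.7071, 0.7071]] × [-3, 7]ᵀ
= [(0.7071)(-3) + (0.7071)(7), (-0.7071)(-3) + (0.7071)(7)]ᵀ
= [2.8284, 7.0710]ᵀ
Result: (2.8284, 7.0710)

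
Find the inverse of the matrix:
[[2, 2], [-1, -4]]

For [[a,b],[c,d]], inverse = (1/det)·[[d,-b],[-c,a]]
det = (2)(-4) - (2)(-1) = -8 - -2 = -6
Inverse = (1/-6)·[[-4, -2], [1, 2]]
= [[2/3, 1/3], [-1/6, -1/3]]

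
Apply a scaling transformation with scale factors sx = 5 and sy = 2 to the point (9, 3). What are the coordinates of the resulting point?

Scaling matrix:
[[5, 0], [0, 2]]
Result: (9 × 5, 3 × 2) = (45, 6)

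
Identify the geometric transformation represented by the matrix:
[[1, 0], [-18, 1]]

This matrix represents: vertical shear with factor -18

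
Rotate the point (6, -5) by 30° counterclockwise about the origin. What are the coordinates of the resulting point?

Rotation matrix for 30°: [[cos 30°, -sin 30°], [sin 30°, cos 30°]] ≈ [[0.866025, -0.500000], [0.500000, 0.866025]]
[[0.866025, -0.500000], [0.500000, 0.866025]] × [6, -5]ᵀ ≈ [7.6962, -1.3301]ᵀ
Result: (7.6962, -1.3301)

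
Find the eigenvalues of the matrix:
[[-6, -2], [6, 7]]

Characteristic equation: det(A - λI) = 0
λ² - (trace)λ + (det) = 0
trace = -6 + 7 = 1, det = (-6)(7) - (-2)(6) = -30
λ² - (1)λ + (-30) = 0
λ = (1 ± √((1)² - 4·(-30))) / 2 = (1 ± √121) / 2
Solving: λ = -5, 6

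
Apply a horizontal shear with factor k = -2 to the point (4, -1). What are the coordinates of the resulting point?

Shear matrix for horizontal shear with factor k = -2:
[[1, -2], [0, 1]]
Result: (4, -1) → (6, -1)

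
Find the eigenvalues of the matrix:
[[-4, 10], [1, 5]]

Characteristic equation: det(A - λI) = 0
λ² - (trace)λ + (det) = 0
trace = -4 + 5 = 1, det = (-4)(5) - (10)(1) = -30
λ² - (1)λ + (-30) = 0
λ = (1 ± √((1)² - 4·(-30))) / 2 = (1 ± √121) / 2
Solving: λ = -5, 6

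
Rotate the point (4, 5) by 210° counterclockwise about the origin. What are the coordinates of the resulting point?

Rotation matrix for 210°: [[cos 210°, -sin 210°], [sin 210°, cos 210°]] ≈ [[-0.866025, 0.500000], [-0.500000, -0.866025]]
[[-0.866025, 0.500000], [-0.500000, -0.866025]] × [4, 5]ᵀ ≈ [-0.9641, -6.3301]ᵀ
Result: (-0.9641, -6.3301)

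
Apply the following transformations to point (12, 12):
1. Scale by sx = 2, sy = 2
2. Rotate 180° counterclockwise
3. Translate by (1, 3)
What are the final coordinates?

Step 1: Scale → (24, 24)
Step 2: Rotate 180° → (-24, -24)
Step 3: Translate → (-23, -21)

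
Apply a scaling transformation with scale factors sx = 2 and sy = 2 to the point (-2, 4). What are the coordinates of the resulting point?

Scaling matrix:
[[2, 0], [0, 2]]
Result: (-2 × 2, 4 × 2) = (-4, 8)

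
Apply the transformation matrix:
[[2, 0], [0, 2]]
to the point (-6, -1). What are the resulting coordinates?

Matrix multiplication:
[[2, 0], [0, 2]] × [-6, -1]ᵀ
= [(2)(-6) + (0)(-1), (0)(-6) + (2)(-1)]ᵀ
= [-12, -2]ᵀ
Result: (-12, -2)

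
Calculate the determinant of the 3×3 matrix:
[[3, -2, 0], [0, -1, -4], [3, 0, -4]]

Expansion along first row:
det = 3·det([[-1,-4],[0,-4]]) - -2·det([[0,-4],[3,-4]]) + 0·det([[0,-1],[3,0]])
    = 3·(-1·-4 - -4·0) - -2·(0·-4 - -4·3) + 0·(0·0 - -1·3)
    = 3·4 - -2·12 + 0·3
    = 12 + 24 + 0 = 36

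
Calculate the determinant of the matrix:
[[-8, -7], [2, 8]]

For a 2×2 matrix [[a, b], [c, d]], det = ad - bc
det = (-8)(8) - (-7)(2) = -64 - -14 = -50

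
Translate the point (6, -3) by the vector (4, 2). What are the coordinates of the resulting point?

Translation by (4, 2) (homogeneous matrix [[1, 0, 4], [0, 1, 2], [0, 0, 1]]):
x' = 6 + 4 = 10
y' = -3 + 2 = -1
Result: (10, -1)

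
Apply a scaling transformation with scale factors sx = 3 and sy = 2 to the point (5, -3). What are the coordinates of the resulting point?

Scaling matrix:
[[3, 0], [0, 2]]
Result: (5 × 3, -3 × 2) = (15, -6)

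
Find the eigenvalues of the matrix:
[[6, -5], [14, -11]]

Characteristic equation: det(A - λI) = 0
λ² - (trace)λ + (det) = 0
trace = 6 + -11 = -5, det = (6)(-11) - (-5)(14) = 4
λ² - (-5)λ + (4) = 0
λ = (-5 ± √((-5)² - 4·(4))) / 2 = (-5 ± √9) / 2
Solving: λ = -4, -1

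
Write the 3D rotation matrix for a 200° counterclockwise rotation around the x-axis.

Rotation matrix for counterclockwise 200° around x-axis:
cos(200°) = -0.9397, sin(200°) = -0.3420
Result: [[1, 0, 0], [0, -0.9397, 0.3420], [0, -0.3420, -0.9397]]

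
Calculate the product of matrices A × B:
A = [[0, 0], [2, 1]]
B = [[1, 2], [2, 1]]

Matrix multiplication:
C[0][0] = 0×1 + 0×2 = 0
C[0][1] = 0×2 + 0×1 = 0
C[1][0] = 2×1 + 1×2 = 4
C[1][1] = 2×2 + 1×1 = 5
Result: [[0, 0], [4, 5]]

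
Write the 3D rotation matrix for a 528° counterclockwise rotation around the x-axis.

Rotation matrix for counterclockwise 528° around x-axis:
cos(528°) = -0.9781, sin(528°) = 0.2079
Result: [[1, 0, 0], [0, -0.9781, -0.2079], [0, 0.2079, -0.9781]]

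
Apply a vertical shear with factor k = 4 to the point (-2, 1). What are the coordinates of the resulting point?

Shear matrix for vertical shear with factor k = 4:
[[1, 0], [4, 1]]
Result: (-2, 1) → (-2, -7)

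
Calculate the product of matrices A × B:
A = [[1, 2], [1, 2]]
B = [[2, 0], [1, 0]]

Matrix multiplication:
C[0][0] = 1×2 + 2×1 = 4
C[0][1] = 1×0 + 2×0 = 0
C[1][0] = 1×2 + 2×1 = 4
C[1][1] = 1×0 + 2×0 = 0
Result: [[4, 0], [4, 0]]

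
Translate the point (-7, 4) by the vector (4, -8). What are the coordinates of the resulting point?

Translation by (4, -8) (homogeneous matrix [[1, 0, 4], [0, 1, -8], [0, 0, 1]]):
x' = -7 + 4 = -3
y' = 4 + -8 = -4
Result: (-3, -4)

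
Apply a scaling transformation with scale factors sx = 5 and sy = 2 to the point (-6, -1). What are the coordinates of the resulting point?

Scaling matrix:
[[5, 0], [0, 2]]
Result: (-6 × 5, -1 × 2) = (-30, -2)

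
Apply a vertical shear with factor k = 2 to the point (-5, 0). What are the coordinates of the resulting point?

Shear matrix for vertical shear with factor k = 2:
[[1, 0], [2, 1]]
Result: (-5, 0) → (-5, -10)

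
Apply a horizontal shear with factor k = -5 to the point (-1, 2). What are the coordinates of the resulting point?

Shear matrix for horizontal shear with factor k = -5:
[[1, -5], [0, 1]]
Result: (-1, 2) → (-11, 2)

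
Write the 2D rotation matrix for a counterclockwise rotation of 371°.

Rotation matrix formula: [[cos θ, -sin θ], [sin θ, cos θ]]
For θ = 371°:
cos(371°) = 0.9816
sin(371°) = 0.1908
Result: [[0.9816, -0.1908], [0.1908, 0.9816]]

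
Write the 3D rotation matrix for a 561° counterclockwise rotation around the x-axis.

Rotation matrix for counterclockwise 561° around x-axis:
cos(561°) = -0.9336, sin(561°) = -0.3584
Result: [[1, 0, 0], [0, -0.9336, 0.3584], [0, -0.3584, -0.9336]]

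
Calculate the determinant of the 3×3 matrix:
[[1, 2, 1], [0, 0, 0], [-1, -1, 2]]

Expansion along first row:
det = 1·det([[0,0],[-1,2]]) - 2·det([[0,0],[-1,2]]) + 1·det([[0,0],[-1,-1]])
    = 1·(0·2 - 0·-1) - 2·(0·2 - 0·-1) + 1·(0·-1 - 0·-1)
    = 1·0 - 2·0 + 1·0
    = 0 + 0 + 0 = 0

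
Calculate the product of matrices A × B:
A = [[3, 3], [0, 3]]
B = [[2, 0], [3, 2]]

Matrix multiplication:
C[0][0] = 3×2 + 3×3 = 15
C[0][1] = 3×0 + 3×2 = 6
C[1][0] = 0×2 + 3×3 = 9
C[1][1] = 0×0 + 3×2 = 6
Result: [[15, 6], [9, 6]]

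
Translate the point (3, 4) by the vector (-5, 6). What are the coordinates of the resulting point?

Translation by (-5, 6) (homogeneous matrix [[1, 0, -5], [0, 1, 6], [0, 0, 1]]):
x' = 3 + -5 = -2
y' = 4 + 6 = 10
Result: (-2, 10)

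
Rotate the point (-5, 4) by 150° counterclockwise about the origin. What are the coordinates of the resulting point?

Rotation matrix for 150°: [[cos 150°, -sin 150°], [sin 150°, cos 150°]] ≈ [[-0.866025, -0.500000], [0.500000, -0.866025]]
[[-0.866025, -0.500000], [0.500000, -0.866025]] × [-5, 4]ᵀ ≈ [2.3301, -5.9641]ᵀ
Result: (2.3301, -5.9641)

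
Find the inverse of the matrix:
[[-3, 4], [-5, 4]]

For [[a,b],[c,d]], inverse = (1/det)·[[d,-b],[-c,a]]
det = (-3)(4) - (4)(-5) = -12 - -20 = 8
Inverse = (1/8)·[[4, -4], [5, -3]]
= [[1/2, -1/2], [5/8, -3/8]]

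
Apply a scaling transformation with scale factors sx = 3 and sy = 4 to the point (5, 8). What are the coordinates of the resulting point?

Scaling matrix:
[[3, 0], [0, 4]]
Result: (5 × 3, 8 × 4) = (15, 32)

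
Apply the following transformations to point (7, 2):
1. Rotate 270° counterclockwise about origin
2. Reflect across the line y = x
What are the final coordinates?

Step 1: Rotate 270° → (2, -7)
Step 2: Reflect across line y = x → (-7, 2)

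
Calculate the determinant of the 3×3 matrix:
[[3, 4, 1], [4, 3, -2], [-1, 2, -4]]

Expansion along first row:
det = 3·det([[3,-2],[2,-4]]) - 4·det([[4,-2],[-1,-4]]) + 1·det([[4,3],[-1,2]])
    = 3·(3·-4 - -2·2) - 4·(4·-4 - -2·-1) + 1·(4·2 - 3·-1)
    = 3·-8 - 4·-18 + 1·11
    = -24 + 72 + 11 = 59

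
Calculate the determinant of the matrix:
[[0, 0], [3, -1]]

For a 2×2 matrix [[a, b], [c, d]], det = ad - bc
det = (0)(-1) - (0)(3) = 0 - 0 = 0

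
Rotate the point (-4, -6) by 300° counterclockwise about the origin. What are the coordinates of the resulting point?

Rotation matrix for 300°: [[cos 300°, -sin 300°], [sin 300°, cos 300°]] ≈ [[0.500000, 0.866025], [-0.866025, 0.500000]]
[[0.500000, 0.866025], [-0.866025, 0.500000]] × [-4, -6]ᵀ ≈ [-7.1962, 0.4641]ᵀ
Result: (-7.1962, 0.4641)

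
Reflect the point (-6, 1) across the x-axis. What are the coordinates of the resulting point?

Reflection across x-axis: (-6, 1) → (-6, -1)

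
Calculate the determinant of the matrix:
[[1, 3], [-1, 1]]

For a 2×2 matrix [[a, b], [c, d]], det = ad - bc
det = (1)(1) - (3)(-1) = 1 - -3 = 4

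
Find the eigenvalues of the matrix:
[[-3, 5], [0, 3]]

Characteristic equation: det(A - λI) = 0
λ² - (trace)λ + (det) = 0
trace = -3 + 3 = 0, det = (-3)(3) - (5)(0) = -9
λ² - (0)λ + (-9) = 0
λ = (0 ± √((0)² - 4·(-9))) / 2 = (0 ± √36) / 2
Solving: λ = -3, 3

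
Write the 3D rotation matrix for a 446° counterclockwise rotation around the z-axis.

Rotation matrix for counterclockwise 446° around z-axis:
cos(446°) = 0.0698, sin(446°) = 0.9976
Result: [[0.0698, -0.9976, 0], [0.9976, 0.0698, 0], [0, 0, 1]]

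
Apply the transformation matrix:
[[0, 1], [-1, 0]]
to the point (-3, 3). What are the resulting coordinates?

Matrix multiplication:
[[0, 1], [-1, 0]] × [-3, 3]ᵀ
= [(0)(-3) + (1)(3), (-1)(-3) + (0)(3)]ᵀ
= [3, 3]ᵀ
Result: (3, 3)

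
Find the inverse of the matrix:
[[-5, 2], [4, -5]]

For [[a,b],[c,d]], inverse = (1/det)·[[d,-b],[-c,a]]
det = (-5)(-5) - (2)(4) = 25 - 8 = 17
Inverse = (1/17)·[[-5, -2], [-4, -5]]
= [[-5/17, -2/17], [-4/17, -5/17]]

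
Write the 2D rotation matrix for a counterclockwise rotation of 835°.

Rotation matrix formula: [[cos θ, -sin θ], [sin θ, cos θ]]
For θ = 835°:
cos(835°) = -0.4226
sin(835°) = 0.9063
Result: [[-0.4226, -0.9063], [0.9063, -0.4226]]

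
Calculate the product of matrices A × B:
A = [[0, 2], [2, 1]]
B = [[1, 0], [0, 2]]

Matrix multiplication:
C[0][0] = 0×1 + 2×0 = 0
C[0][1] = 0×0 + 2×2 = 4
C[1][0] = 2×1 + 1×0 = 2
C[1][1] = 2×0 + 1×2 = 2
Result: [[0, 4], [2, 2]]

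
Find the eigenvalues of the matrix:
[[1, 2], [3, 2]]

Characteristic equation: det(A - λI) = 0
λ² - (trace)λ + (det) = 0
trace = 1 + 2 = 3, det = (1)(2) - (2)(3) = -4
λ² - (3)λ + (-4) = 0
λ = (3 ± √((3)² - 4·(-4))) / 2 = (3 ± √25) / 2
Solving: λ = -1, 4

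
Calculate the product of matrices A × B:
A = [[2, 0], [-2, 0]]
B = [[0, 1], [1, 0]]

Matrix multiplication:
C[0][0] = 2×0 + 0×1 = 0
C[0][1] = 2×1 + 0×0 = 2
C[1][0] = -2×0 + 0×1 = 0
C[1][1] = -2×1 + 0×0 = -2
Result: [[0, 2], [0, -2]]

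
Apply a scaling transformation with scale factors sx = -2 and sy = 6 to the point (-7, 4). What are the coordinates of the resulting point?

Scaling matrix:
[[-2, 0], [0, 6]]
Result: (-7 × -2, 4 × 6) = (14, 24)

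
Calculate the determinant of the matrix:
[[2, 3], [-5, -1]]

For a 2×2 matrix [[a, b], [c, d]], det = ad - bc
det = (2)(-1) - (3)(-5) = -2 - -15 = 13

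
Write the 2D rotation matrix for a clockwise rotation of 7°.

Rotation matrix formula: [[cos θ, -sin θ], [sin θ, cos θ]]
A clockwise rotation by 7° is equivalent to a counterclockwise rotation by -7°.
For θ = -7°:
cos(-7°) = 0.9925
sin(-7°) = -0.1219
Result: [[0.9925, 0.1219], [-0.1219, 0.9925]]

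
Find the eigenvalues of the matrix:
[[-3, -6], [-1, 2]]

Characteristic equation: det(A - λI) = 0
λ² - (trace)λ + (det) = 0
trace = -3 + 2 = -1, det = (-3)(2) - (-6)(-1) = -12
λ² - (-1)λ + (-12) = 0
λ = (-1 ± √((-1)² - 4·(-12))) / 2 = (-1 ± √49) / 2
Solving: λ = -4, 3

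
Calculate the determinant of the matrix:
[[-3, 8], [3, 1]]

For a 2×2 matrix [[a, b], [c, d]], det = ad - bc
det = (-3)(1) - (8)(3) = -3 - 24 = -27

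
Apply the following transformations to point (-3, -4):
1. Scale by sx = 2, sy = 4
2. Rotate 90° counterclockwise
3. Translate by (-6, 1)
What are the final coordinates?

Step 1: Scale → (-6, -16)
Step 2: Rotate 90° → (16, -6)
Step 3: Translate → (10, -5)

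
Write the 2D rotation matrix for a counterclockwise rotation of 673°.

Rotation matrix formula: [[cos θ, -sin θ], [sin θ, cos θ]]
For θ = 673°:
cos(673°) = 0.6820
sin(673°) = -0.7314
Result: [[0.6820, 0.7314], [-0.7314, 0.6820]]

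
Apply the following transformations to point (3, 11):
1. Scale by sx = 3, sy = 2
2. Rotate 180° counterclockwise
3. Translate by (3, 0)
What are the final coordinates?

Step 1: Scale → (9, 22)
Step 2: Rotate 180° → (-9, -22)
Step 3: Translate → (-6, -22)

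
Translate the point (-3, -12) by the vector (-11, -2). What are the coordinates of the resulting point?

Translation by (-11, -2) (homogeneous matrix [[1, 0, -11], [0, 1, -2], [0, 0, 1]]):
x' = -3 + -11 = -14
y' = -12 + -2 = -14
Result: (-14, -14)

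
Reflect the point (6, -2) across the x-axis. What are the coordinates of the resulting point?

Reflection across x-axis: (6, -2) → (6, 2)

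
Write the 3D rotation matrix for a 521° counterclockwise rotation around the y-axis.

Rotation matrix for counterclockwise 521° around y-axis:
cos(521°) = -0.9455, sin(521°) = 0.3256
Result: [[-0.9455, 0, 0.3256], [0, 1, 0], [-0.3256, 0, -0.9455]]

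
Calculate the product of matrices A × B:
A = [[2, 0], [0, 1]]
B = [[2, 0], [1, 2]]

Matrix multiplication:
C[0][0] = 2×2 + 0×1 = 4
C[0][1] = 2×0 + 0×2 = 0
C[1][0] = 0×2 + 1×1 = 1
C[1][1] = 0×0 + 1×2 = 2
Result: [[4, 0], [1, 2]]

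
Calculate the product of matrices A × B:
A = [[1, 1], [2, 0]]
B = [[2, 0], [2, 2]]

Matrix multiplication:
C[0][0] = 1×2 + 1×2 = 4
C[0][1] = 1×0 + 1×2 = 2
C[1][0] = 2×2 + 0×2 = 4
C[1][1] = 2×0 + 0×2 = 0
Result: [[4, 2], [4, 0]]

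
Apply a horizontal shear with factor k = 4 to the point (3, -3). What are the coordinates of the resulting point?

Shear matrix for horizontal shear with factor k = 4:
[[1, 4], [0, 1]]
Result: (3, -3) → (-9, -3)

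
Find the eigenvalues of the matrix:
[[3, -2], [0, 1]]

Characteristic equation: det(A - λI) = 0
λ² - (trace)λ + (det) = 0
trace = 3 + 1 = 4, det = (3)(1) - (-2)(0) = 3
λ² - (4)λ + (3) = 0
λ = (4 ± √((4)² - 4·(3))) / 2 = (4 ± √4) / 2
Solving: λ = 1, 3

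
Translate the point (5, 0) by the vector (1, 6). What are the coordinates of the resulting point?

Translation by (1, 6) (homogeneous matrix [[1, 0, 1], [0, 1, 6], [0, 0, 1]]):
x' = 5 + 1 = 6
y' = 0 + 6 = 6
Result: (6, 6)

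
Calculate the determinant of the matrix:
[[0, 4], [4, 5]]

For a 2×2 matrix [[a, b], [c, d]], det = ad - bc
det = (0)(5) - (4)(4) = 0 - 16 = -16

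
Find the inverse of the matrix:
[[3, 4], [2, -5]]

For [[a,b],[c,d]], inverse = (1/det)·[[d,-b],[-c,a]]
det = (3)(-5) - (4)(2) = -15 - 8 = -23
Inverse = (1/-23)·[[-5, -4], [-2, 3]]
= [[5/23, 4/23], [2/23, -3/23]]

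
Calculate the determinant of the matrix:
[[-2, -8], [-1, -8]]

For a 2×2 matrix [[a, b], [c, d]], det = ad - bc
det = (-2)(-8) - (-8)(-1) = 16 - 8 = 8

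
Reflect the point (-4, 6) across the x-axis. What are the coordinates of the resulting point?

Reflection across x-axis: (-4, 6) → (-4, -6)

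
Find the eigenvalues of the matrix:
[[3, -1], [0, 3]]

Characteristic equation: det(A - λI) = 0
λ² - (trace)λ + (det) = 0
trace = 3 + 3 = 6, det = (3)(3) - (-1)(0) = 9
λ² - (6)λ + (9) = 0
λ = (6 ± √((6)² - 4·(9))) / 2 = (6 ± √0) / 2
Solving: λ = 3, 3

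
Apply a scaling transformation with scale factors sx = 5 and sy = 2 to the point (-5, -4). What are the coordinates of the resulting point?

Scaling matrix:
[[5, 0], [0, 2]]
Result: (-5 × 5, -4 × 2) = (-25, -8)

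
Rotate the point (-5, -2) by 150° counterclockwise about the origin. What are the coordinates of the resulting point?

Rotation matrix for 150°: [[cos 150°, -sin 150°], [sin 150°, cos 150°]] ≈ [[-0.866025, -0.500000], [0.500000, -0.866025]]
[[-0.866025, -0.500000], [0.500000, -0.866025]] × [-5, -2]ᵀ ≈ [5.3301, -0.7679]ᵀ
Result: (5.3301, -0.7679)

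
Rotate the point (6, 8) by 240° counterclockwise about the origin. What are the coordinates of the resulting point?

Rotation matrix for 240°: [[cos 240°, -sin 240°], [sin 240°, cos 240°]] ≈ [[-0.500000, 0.866025], [-0.866025, -0.500000]]
[[-0.500000, 0.866025], [-0.866025, -0.500000]] × [6, 8]ᵀ ≈ [3.9282, -9.1962]ᵀ
Result: (3.9282, -9.1962)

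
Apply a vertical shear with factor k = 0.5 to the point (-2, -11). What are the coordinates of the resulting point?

Shear matrix for vertical shear with factor k = 0.5:
[[1, 0], [0.50, 1]]
Result: (-2, -11) → (-2, -12)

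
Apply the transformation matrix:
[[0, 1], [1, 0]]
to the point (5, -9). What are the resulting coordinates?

Matrix multiplication:
[[0, 1], [1, 0]] × [5, -9]ᵀ
= [(0)(5) + (1)(-9), (1)(5) + (0)(-9)]ᵀ
= [-9, 5]ᵀ
Result: (-9, 5)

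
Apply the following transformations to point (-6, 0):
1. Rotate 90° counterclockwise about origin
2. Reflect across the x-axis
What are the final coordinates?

Step 1: Rotate 90° → (0, -6)
Step 2: Reflect across x-axis → (0, 6)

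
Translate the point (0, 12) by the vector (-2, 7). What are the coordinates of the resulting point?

Translation by (-2, 7) (homogeneous matrix [[1, 0, -2], [0, 1, 7], [0, 0, 1]]):
x' = 0 + -2 = -2
y' = 12 + 7 = 19
Result: (-2, 19)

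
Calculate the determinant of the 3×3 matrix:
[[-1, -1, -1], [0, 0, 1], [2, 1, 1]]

Expansion along first row:
det = -1·det([[0,1],[1,1]]) - -1·det([[0,1],[2,1]]) + -1·det([[0,0],[2,1]])
    = -1·(0·1 - 1·1) - -1·(0·1 - 1·2) + -1·(0·1 - 0·2)
    = -1·-1 - -1·-2 + -1·0
    = 1 + -2 + 0 = -1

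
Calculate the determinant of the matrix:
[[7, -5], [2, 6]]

For a 2×2 matrix [[a, b], [c, d]], det = ad - bc
det = (7)(6) - (-5)(2) = 42 - -10 = 52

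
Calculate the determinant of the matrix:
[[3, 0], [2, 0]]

For a 2×2 matrix [[a, b], [c, d]], det = ad - bc
det = (3)(0) - (0)(2) = 0 - 0 = 0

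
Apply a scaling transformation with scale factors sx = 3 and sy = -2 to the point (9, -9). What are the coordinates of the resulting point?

Scaling matrix:
[[3, 0], [0, -2]]
Result: (9 × 3, -9 × -2) = (27, 18)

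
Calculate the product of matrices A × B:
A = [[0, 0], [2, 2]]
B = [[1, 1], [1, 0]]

Matrix multiplication:
C[0][0] = 0×1 + 0×1 = 0
C[0][1] = 0×1 + 0×0 = 0
C[1][0] = 2×1 + 2×1 = 4
C[1][1] = 2×1 + 2×0 = 2
Result: [[0, 0], [4, 2]]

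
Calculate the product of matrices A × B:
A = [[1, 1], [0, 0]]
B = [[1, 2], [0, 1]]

Matrix multiplication:
C[0][0] = 1×1 + 1×0 = 1
C[0][1] = 1×2 + 1×1 = 3
C[1][0] = 0×1 + 0×0 = 0
C[1][1] = 0×2 + 0×1 = 0
Result: [[1, 3], [0, 0]]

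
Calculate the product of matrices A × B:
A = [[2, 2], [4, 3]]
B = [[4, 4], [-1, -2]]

Matrix multiplication:
C[0][0] = 2×4 + 2×-1 = 6
C[0][1] = 2×4 + 2×-2 = 4
C[1][0] = 4×4 + 3×-1 = 13
C[1][1] = 4×4 + 3×-2 = 10
Result: [[6, 4], [13, 10]]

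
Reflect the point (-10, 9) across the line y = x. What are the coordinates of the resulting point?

Reflection across line y = x: (-10, 9) → (9, -10)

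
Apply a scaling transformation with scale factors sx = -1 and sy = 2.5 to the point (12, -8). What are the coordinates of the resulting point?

Scaling matrix:
[[-1, 0], [0, 2.50]]
Result: (12 × -1, -8 × 2.5) = (-12, -20)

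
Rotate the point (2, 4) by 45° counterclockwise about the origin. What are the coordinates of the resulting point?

Rotation matrix for 45°: [[cos 45°, -sin 45°], [sin 45°, cos 45°]] ≈ [[0.707107, -0.707107], [0.707107, 0.707107]]
[[0.707107, -0.707107], [0.707107, 0.707107]] × [2, 4]ᵀ ≈ [-1.4142, 4.2426]ᵀ
Result: (-1.4142, 4.2426)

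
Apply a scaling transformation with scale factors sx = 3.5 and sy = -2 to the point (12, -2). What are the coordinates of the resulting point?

Scaling matrix:
[[3.50, 0], [0, -2]]
Result: (12 × 3.5, -2 × -2) = (42, 4)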